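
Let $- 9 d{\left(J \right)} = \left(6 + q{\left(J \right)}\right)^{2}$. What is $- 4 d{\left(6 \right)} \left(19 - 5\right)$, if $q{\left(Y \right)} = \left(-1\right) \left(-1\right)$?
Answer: $\frac{2744}{9} \approx 304.89$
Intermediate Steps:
$q{\left(Y \right)} = 1$
$d{\left(J \right)} = - \frac{49}{9}$ ($d{\left(J \right)} = - \frac{\left(6 + 1\right)^{2}}{9} = - \frac{7^{2}}{9} = \left(- \frac{1}{9}\right) 49 = - \frac{49}{9}$)
$- 4 d{\left(6 \right)} \left(19 - 5\right) = \left(-4\right) \left(- \frac{49}{9}\right) \left(19 - 5\right) = \frac{196 \left(19 - 5\right)}{9} = \frac{196}{9} \cdot 14 = \frac{2744}{9}$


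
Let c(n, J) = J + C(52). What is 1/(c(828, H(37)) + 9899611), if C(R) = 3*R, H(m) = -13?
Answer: 1/9899754 ≈ 1.0101e-7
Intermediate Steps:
c(n, J) = 156 + J (c(n, J) = J + 3*52 = J + 156 = 156 + J)
1/(c(828, H(37)) + 9899611) = 1/((156 - 13) + 9899611) = 1/(143 + 9899611) = 1/9899754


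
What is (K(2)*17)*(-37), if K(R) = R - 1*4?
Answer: 1258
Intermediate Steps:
K(R) = -4 + R (K(R) = R - 4 = -4 + R)
(K(2)*17)*(-37) = ((-4 + 2)*17)*(-37) = -2*17*(-37) = -34*(-37) = 1258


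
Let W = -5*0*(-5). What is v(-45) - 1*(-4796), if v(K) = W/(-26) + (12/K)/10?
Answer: 359698/75 ≈ 4796.0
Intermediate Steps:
W = 0 (W = 0*(-5) = 0)
v(K) = 6/(5*K) (v(K) = 0/(-26) + (12/K)/10 = 0*(-1/26) + (12/K)*(⅒) = 0 + 6/(5*K) = 6/(5*K))
v(-45) - 1*(-4796) = (6/5)/(-45) - 1*(-4796) = (6/5)*(-1/45) + 4796 = -2/75 + 4796 = 359698/75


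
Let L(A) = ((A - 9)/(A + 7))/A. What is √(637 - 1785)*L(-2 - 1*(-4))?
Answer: -7*I*√287/9 ≈ -13.176*I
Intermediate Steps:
L(A) = (-9 + A)/(A*(7 + A)) (L(A) = ((-9 + A)/(7 + A))/A = (-9 + A)/(A*(7 + A)))
√(637 - 1785)*L(-2 - 1*(-4)) = √(637 - 1785)*((-9 + (-2 - 1*(-4)))/((-2 - 1*(-4))*(7 + (-2 - 1*(-4))))) = √(-1148)*((-9 + (-2 + 4))/((-2 + 4)*(7 + (-2 + 4)))) = (2*I*√287)*((-9 + 2)/(2*(7 + 2))) = (2*I*√287)*((½)*(-7)/9) = (2*I*√287)*((½)*(⅑)*(-7)) = (2*I*√287)*(-7/18) = -7*I*√287/9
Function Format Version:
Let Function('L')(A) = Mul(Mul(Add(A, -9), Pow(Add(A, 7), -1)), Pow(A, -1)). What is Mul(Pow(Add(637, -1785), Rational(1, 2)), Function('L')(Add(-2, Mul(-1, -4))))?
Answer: Mul(Rational(-7, 9), I, Pow(287, Rational(1, 2))) ≈ Mul(-13.176, I)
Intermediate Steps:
Function('L')(A) = Mul(Pow(A, -1), Pow(Add(7, A), -1), Add(-9, A)) (Function('L')(A) = Mul(Mul(Add(-9, A), Pow(Add(7, A), -1)), Pow(A, -1)) = Mul(Mul(Pow(Add(7, A), -1), Add(-9, A)), Pow(A, -1)) = Mul(Pow(A, -1), Pow(Add(7, A), -1), Add(-9, A)))
Mul(Pow(Add(637, -1785), Rational(1, 2)), Function('L')(Add(-2, Mul(-1, -4)))) = Mul(Pow(Add(637, -1785), Rational(1, 2)), Mul(Pow(Add(-2, Mul(-1, -4)), -1), Pow(Add(7, Add(-2, Mul(-1, -4))), -1), Add(-9, Add(-2, Mul(-1, -4))))) = Mul(Pow(-1148, Rational(1, 2)), Mul(Pow(Add(-2, 4), -1), Pow(Add(7, Add(-2, 4)), -1), Add(-9, Add(-2, 4)))) = Mul(Mul(2, I, Pow(287, Rational(1, 2))), Mul(Pow(2, -1), Pow(Add(7, 2), -1), Add(-9, 2))) = Mul(Mul(2, I, Pow(287, Rational(1, 2))), Mul(Rational(1, 2), Pow(9, -1), -7)) = Mul(Mul(2, I, Pow(287, Rational(1, 2))), Mul(Rational(1, 2), Rational(1, 9), -7)) = Mul(Mul(2, I, Pow(287, Rational(1, 2))), Rational(-7, 18)) = Mul(Rational(-7, 9), I, Pow(287, Rational(1, 2)))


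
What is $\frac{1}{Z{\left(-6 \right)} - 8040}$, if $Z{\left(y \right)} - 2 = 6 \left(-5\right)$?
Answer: $- \frac{1}{8068} \approx -0.00012395$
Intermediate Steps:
$Z{\left(y \right)} = -28$ ($Z{\left(y \right)} = 2 + 6 \left(-5\right) = 2 - 30 = -28$)
$\frac{1}{Z{\left(-6 \right)} - 8040} = \frac{1}{-28 - 8040} = \frac{1}{-8068} = - \frac{1}{8068}$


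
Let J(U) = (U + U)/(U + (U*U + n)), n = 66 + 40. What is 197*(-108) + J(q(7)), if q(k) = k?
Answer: -1723349/81 ≈ -21276.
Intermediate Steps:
n = 106
J(U) = 2*U/(106 + U + U**2) (J(U) = (U + U)/(U + (U*U + 106)) = (2*U)/(U + (U**2 + 106)) = (2*U)/(U + (106 + U**2)) = (2*U)/(106 + U + U**2) = 2*U/(106 + U + U**2))
197*(-108) + J(q(7)) = 197*(-108) + 2*7/(106 + 7 + 7**2) = -21276 + 2*7/(106 + 7 + 49) = -21276 + 2*7/162 = -21276 + 2*7*(1/162) = -21276 + 7/81 = -1723349/81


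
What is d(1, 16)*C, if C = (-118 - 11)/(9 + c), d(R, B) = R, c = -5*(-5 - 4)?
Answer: -43/18 ≈ -2.3889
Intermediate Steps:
c = 45 (c = -5*(-9) = 45)
C = -43/18 (C = (-118 - 11)/(9 + 45) = -129/54 = -129*1/54 = -43/18 ≈ -2.3889)
d(1, 16)*C = 1*(-43/18) = -43/18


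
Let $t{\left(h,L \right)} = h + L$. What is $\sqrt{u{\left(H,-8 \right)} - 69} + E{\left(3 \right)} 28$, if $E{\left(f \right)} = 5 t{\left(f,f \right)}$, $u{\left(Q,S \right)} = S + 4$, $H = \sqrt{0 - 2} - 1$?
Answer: $840 + i \sqrt{73} \approx 840.0 + 8.544 i$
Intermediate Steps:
$t{\left(h,L \right)} = L + h$
$H = -1 + i \sqrt{2}$ ($H = \sqrt{-2} - 1 = i \sqrt{2} - 1 = -1 + i \sqrt{2} \approx -1.0 + 1.4142 i$)
$u{\left(Q,S \right)} = 4 + S$
$E{\left(f \right)} = 10 f$ ($E{\left(f \right)} = 5 \left(f + f\right) = 5 \cdot 2 f = 10 f$)
$\sqrt{u{\left(H,-8 \right)} - 69} + E{\left(3 \right)} 28 = \sqrt{\left(4 - 8\right) - 69} + 10 \cdot 3 \cdot 28 = \sqrt{-4 - 69} + 30 \cdot 28 = \sqrt{-73} + 840 = i \sqrt{73} + 840 = 840 + i \sqrt{73}$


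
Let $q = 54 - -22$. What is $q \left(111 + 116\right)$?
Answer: $17252$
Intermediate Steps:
$q = 76$ ($q = 54 + 22 = 76$)
$q \left(111 + 116\right) = 76 \left(111 + 116\right) = 76 \cdot 227 = 17252$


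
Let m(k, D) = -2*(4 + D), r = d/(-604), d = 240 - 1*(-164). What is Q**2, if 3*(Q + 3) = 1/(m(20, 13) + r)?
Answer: 2234074756/246647025 ≈ 9.0578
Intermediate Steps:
d = 404 (d = 240 + 164 = 404)
r = -101/151 (r = 404/(-604) = 404*(-1/604) = -101/151 ≈ -0.66887)
m(k, D) = -8 - 2*D
Q = -47266/15705 (Q = -3 + 1/(3*((-8 - 2*13) - 101/151)) = -3 + 1/(3*((-8 - 26) - 101/151)) = -3 + 1/(3*(-34 - 101/151)) = -3 + 1/(3*(-5235/151)) = -3 + (1/3)*(-151/5235) = -3 - 151/15705 = -47266/15705 ≈ -3.0096)
Q**2 = (-47266/15705)**2 = 2234074756/246647025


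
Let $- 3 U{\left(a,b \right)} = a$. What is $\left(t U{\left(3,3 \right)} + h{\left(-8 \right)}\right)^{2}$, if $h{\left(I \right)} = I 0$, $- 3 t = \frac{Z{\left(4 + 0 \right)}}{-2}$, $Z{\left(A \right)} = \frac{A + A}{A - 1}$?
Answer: $\frac{16}{81} \approx 0.19753$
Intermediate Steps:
$U{\left(a,b \right)} = - \frac{a}{3}$
$Z{\left(A \right)} = \frac{2 A}{-1 + A}$
$t = \frac{4}{9}$ ($t = - \frac{\frac{2 \left(4 + 0\right)}{-1 + \left(4 + 0\right)} \frac{1}{-2}}{3} = - \frac{2 \cdot 4 \frac{1}{-1 + 4} \left(- \frac{1}{2}\right)}{3} = - \frac{2 \cdot 4 \cdot \frac{1}{3} \left(- \frac{1}{2}\right)}{3} = - \frac{\frac{8}{3} \left(- \frac{1}{2}\right)}{3} = \left(- \frac{1}{3}\right) \left(- \frac{4}{3}\right) = \frac{4}{9} \approx 0.44444$)
$h{\left(I \right)} = 0$
$\left(t U{\left(3,3 \right)} + h{\left(-8 \right)}\right)^{2} = \left(\frac{4 \left(\left(- \frac{1}{3}\right) 3\right)}{9} + 0\right)^{2} = \left(\frac{4}{9} \left(-1\right) + 0\right)^{2} = \left(- \frac{4}{9} + 0\right)^{2} = \left(- \frac{4}{9}\right)^{2} = \frac{16}{81}$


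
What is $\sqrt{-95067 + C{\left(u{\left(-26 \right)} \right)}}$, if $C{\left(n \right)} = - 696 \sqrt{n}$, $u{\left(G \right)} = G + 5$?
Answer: $\sqrt{-95067 - 696 i \sqrt{21}} \approx 5.171 - 308.37 i$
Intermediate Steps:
$u{\left(G \right)} = 5 + G$
$\sqrt{-95067 + C{\left(u{\left(-26 \right)} \right)}} = \sqrt{-95067 - 696 \sqrt{5 - 26}} = \sqrt{-95067 - 696 \sqrt{-21}} = \sqrt{-95067 - 696 i \sqrt{21}}$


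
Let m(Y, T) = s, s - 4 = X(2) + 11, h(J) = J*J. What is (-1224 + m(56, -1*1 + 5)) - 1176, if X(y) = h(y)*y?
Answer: -2377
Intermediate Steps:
h(J) = J²
X(y) = y³ (X(y) = y²*y = y³)
s = 23 (s = 4 + (2³ + 11) = 4 + (8 + 11) = 4 + 19 = 23)
m(Y, T) = 23
(-1224 + m(56, -1*1 + 5)) - 1176 = (-1224 + 23) - 1176 = -1201 - 1176 = -2377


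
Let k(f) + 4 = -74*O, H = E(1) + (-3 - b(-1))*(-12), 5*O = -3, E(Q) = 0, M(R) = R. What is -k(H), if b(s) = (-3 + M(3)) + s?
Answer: -202/5 ≈ -40.400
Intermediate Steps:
O = -⅗ (O = (⅕)*(-3) = -⅗ ≈ -0.60000)
b(s) = s (b(s) = (-3 + 3) + s = 0 + s = s)
H = 24 (H = 0 + (-3 - 1*(-1))*(-12) = 0 + (-3 + 1)*(-12) = 0 - 2*(-12) = 0 + 24 = 24)
k(f) = 202/5 (k(f) = -4 - 74*(-⅗) = -4 + 222/5 = 202/5)
-k(H) = -1*202/5 = -202/5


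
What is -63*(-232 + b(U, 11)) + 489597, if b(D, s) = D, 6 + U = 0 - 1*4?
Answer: 504843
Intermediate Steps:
U = -10 (U = -6 + (0 - 1*4) = -6 + (0 - 4) = -6 - 4 = -10)
-63*(-232 + b(U, 11)) + 489597 = -63*(-232 - 10) + 489597 = -63*(-242) + 489597 = 15246 + 489597 = 504843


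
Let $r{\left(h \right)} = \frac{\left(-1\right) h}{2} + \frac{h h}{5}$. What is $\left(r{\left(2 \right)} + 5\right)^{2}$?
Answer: $\frac{576}{25} \approx 23.04$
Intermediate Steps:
$r{\left(h \right)} = - \frac{h}{2} + \frac{h^{2}}{5}$ ($r{\left(h \right)} = - h \frac{1}{2} + h^{2} \cdot \frac{1}{5} = - \frac{h}{2} + \frac{h^{2}}{5}$)
$\left(r{\left(2 \right)} + 5\right)^{2} = \left(\frac{1}{10} \cdot 2 \left(-5 + 2 \cdot 2\right) + 5\right)^{2} = \left(\frac{1}{10} \cdot 2 \left(-5 + 4\right) + 5\right)^{2} = \left(\frac{1}{10} \cdot 2 \left(-1\right) + 5\right)^{2} = \left(- \frac{1}{5} + 5\right)^{2} = \left(\frac{24}{5}\right)^{2} = \frac{576}{25}$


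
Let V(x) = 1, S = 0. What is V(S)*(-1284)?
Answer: -1284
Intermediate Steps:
V(S)*(-1284) = 1*(-1284) = -1284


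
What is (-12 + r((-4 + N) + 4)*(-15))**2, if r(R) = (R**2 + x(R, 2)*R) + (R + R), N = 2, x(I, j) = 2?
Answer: 36864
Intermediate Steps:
r(R) = R**2 + 4*R (r(R) = (R**2 + 2*R) + (R + R) = (R**2 + 2*R) + 2*R = R**2 + 4*R)
(-12 + r((-4 + N) + 4)*(-15))**2 = (-12 + (((-4 + 2) + 4)*(4 + ((-4 + 2) + 4)))*(-15))**2 = (-12 + ((-2 + 4)*(4 + (-2 + 4)))*(-15))**2 = (-12 + (2*(4 + 2))*(-15))**2 = (-12 + (2*6)*(-15))**2 = (-12 + 12*(-15))**2 = (-12 - 180)**2 = (-192)**2 = 36864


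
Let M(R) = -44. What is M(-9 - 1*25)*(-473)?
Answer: 20812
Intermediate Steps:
M(-9 - 1*25)*(-473) = -44*(-473) = 20812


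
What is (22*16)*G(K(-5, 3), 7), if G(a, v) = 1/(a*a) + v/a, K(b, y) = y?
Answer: 7744/9 ≈ 860.44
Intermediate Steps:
G(a, v) = a⁻² + v/a
(22*16)*G(K(-5, 3), 7) = (22*16)*((1 + 3*7)/3²) = 352*((1 + 21)/9) = 352*((⅑)*22) = 352*(22/9) = 7744/9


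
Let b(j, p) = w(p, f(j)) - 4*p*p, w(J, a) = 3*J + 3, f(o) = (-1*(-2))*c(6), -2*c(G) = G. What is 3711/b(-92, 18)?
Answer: -1237/413 ≈ -2.9952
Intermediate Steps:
c(G) = -G/2
f(o) = -6 (f(o) = (-1*(-2))*(-½*6) = 2*(-3) = -6)
w(J, a) = 3 + 3*J
b(j, p) = 3 - 4*p² + 3*p (b(j, p) = (3 + 3*p) - 4*p*p = (3 + 3*p) - 4*p² = 3 - 4*p² + 3*p)
3711/b(-92, 18) = 3711/(3 - 4*18² + 3*18) = 3711/(3 - 4*324 + 54) = 3711/(3 - 1296 + 54) = 3711/(-1239) = 3711*(-1/1239) = -1237/413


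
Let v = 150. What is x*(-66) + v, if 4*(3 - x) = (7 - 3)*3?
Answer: 150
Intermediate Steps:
x = 0 (x = 3 - (7 - 3)*3/4 = 3 - 3 = 0)
x*(-66) + v = 0*(-66) + 150 = 0 + 150 = 150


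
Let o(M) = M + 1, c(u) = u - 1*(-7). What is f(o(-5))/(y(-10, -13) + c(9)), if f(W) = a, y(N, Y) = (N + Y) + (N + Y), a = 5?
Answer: -⅙ ≈ -0.16667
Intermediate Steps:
c(u) = 7 + u (c(u) = u + 7 = 7 + u)
y(N, Y) = 2*N + 2*Y
o(M) = 1 + M
f(W) = 5
f(o(-5))/(y(-10, -13) + c(9)) = 5/((2*(-10) + 2*(-13)) + (7 + 9)) = 5/((-20 - 26) + 16) = 5/(-46 + 16) = 5/(-30) = 5*(-1/30) = -⅙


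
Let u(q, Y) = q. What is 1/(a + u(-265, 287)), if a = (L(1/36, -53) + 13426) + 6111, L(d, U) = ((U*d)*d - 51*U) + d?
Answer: 1296/28479583 ≈ 4.5506e-5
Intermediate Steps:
L(d, U) = d - 51*U + U*d² (L(d, U) = (U*d² - 51*U) + d = (-51*U + U*d²) + d = d - 51*U + U*d²)
a = 28823023/1296 (a = ((1/36 - 51*(-53) - 53*(1/36)²) + 13426) + 6111 = ((1/36 + 2703 - 53*(1/36)²) + 13426) + 6111 = ((1/36 + 2703 - 53*1/1296) + 13426) + 6111 = ((1/36 + 2703 - 53/1296) + 13426) + 6111 = (3503071/1296 + 13426) + 6111 = 20903167/1296 + 6111 = 28823023/1296 ≈ 22240.)
1/(a + u(-265, 287)) = 1/(28823023/1296 - 265) = 1/(28479583/1296) = 1296/28479583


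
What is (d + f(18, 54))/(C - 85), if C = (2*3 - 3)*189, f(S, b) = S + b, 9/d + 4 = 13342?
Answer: 106705/714324 ≈ 0.14938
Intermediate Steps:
d = 1/1482 (d = 9/(-4 + 13342) = 9/13338 = 9*(1/13338) = 1/1482 ≈ 0.00067476)
C = 567 (C = (6 - 3)*189 = 3*189 = 567)
(d + f(18, 54))/(C - 85) = (1/1482 + (18 + 54))/(567 - 85) = (1/1482 + 72)/482 = (106705/1482)*(1/482) = 106705/714324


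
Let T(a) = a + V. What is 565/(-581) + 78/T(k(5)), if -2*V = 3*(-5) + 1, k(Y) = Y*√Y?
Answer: -180083/22078 + 195*√5/38 ≈ 3.3179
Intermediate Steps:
k(Y) = Y^(3/2)
V = 7 (V = -(3*(-5) + 1)/2 = -(-15 + 1)/2 = -½*(-14) = 7)
T(a) = 7 + a (T(a) = a + 7 = 7 + a)
565/(-581) + 78/T(k(5)) = 565/(-581) + 78/(7 + 5^(3/2)) = 565*(-1/581) + 78/(7 + 5*√5) = -565/581 + 78/(7 + 5*√5)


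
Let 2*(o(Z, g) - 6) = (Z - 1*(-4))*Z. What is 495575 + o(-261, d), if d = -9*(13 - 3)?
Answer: 1058239/2 ≈ 5.2912e+5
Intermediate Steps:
d = -90 (d = -9*10 = -90)
o(Z, g) = 6 + Z*(4 + Z)/2 (o(Z, g) = 6 + ((Z - 1*(-4))*Z)/2 = 6 + ((Z + 4)*Z)/2 = 6 + ((4 + Z)*Z)/2 = 6 + (Z*(4 + Z))/2 = 6 + Z*(4 + Z)/2)
495575 + o(-261, d) = 495575 + (6 + (1/2)*(-261)**2 + 2*(-261)) = 495575 + (6 + (1/2)*68121 - 522) = 495575 + (6 + 68121/2 - 522) = 495575 + 67089/2 = 1058239/2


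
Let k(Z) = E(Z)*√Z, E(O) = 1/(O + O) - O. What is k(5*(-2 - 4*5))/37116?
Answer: 24199*I*√110/8165520 ≈ 0.031082*I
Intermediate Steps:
E(O) = 1/(2*O) - O
k(Z) = √Z*(1/(2*Z) - Z) (k(Z) = (1/(2*Z) - Z)*√Z = √Z*(1/(2*Z) - Z))
k(5*(-2 - 4*5))/37116 = ((½ - (5*(-2 - 4*5))²)/√(5*(-2 - 4*5)))/37116 = ((½ - (5*(-2 - 20))²)/√(5*(-2 - 20)))*(1/37116) = ((½ - (5*(-22))²)/√(5*(-22)))*(1/37116) = ((½ - 1*(-110)²)/√(-110))*(1/37116) = ((-I*√110/110)*(½ - 1*12100))*(1/37116) = ((-I*√110/110)*(½ - 12100))*(1/37116) = (-I*√110/110*(-24199/2))*(1/37116) = (24199*I*√110/220)*(1/37116) = 24199*I*√110/8165520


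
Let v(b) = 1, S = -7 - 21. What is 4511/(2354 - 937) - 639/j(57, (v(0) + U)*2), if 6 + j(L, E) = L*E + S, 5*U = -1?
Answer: -249013/31174 ≈ -7.9878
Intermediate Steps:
S = -28
U = -1/5 (U = (1/5)*(-1) = -1/5 ≈ -0.20000)
j(L, E) = -34 + E*L (j(L, E) = -6 + (L*E - 28) = -6 + (E*L - 28) = -6 + (-28 + E*L) = -34 + E*L)
4511/(2354 - 937) - 639/j(57, (v(0) + U)*2) = 4511/(2354 - 937) - 639/(-34 + ((1 - 1/5)*2)*57) = 4511/1417 - 639/(-34 + ((4/5)*2)*57) = 4511*(1/1417) - 639/(-34 + (8/5)*57) = 347/109 - 639/(-34 + 456/5) = 347/109 - 639/286/5 = 347/109 - 639*5/286 = 347/109 - 3195/286 = -249013/31174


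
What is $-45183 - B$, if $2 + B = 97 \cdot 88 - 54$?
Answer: $-53663$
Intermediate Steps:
$B = 8480$ ($B = -2 + \left(97 \cdot 88 - 54\right) = -2 + \left(8536 - 54\right) = -2 + 8482 = 8480$)
$-45183 - B = -45183 - 8480 = -53663$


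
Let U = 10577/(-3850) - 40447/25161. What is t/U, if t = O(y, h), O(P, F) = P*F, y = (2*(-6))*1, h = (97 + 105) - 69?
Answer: 22086325800/60264121 ≈ 366.49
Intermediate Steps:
h = 133 (h = 202 - 69 = 133)
y = -12 (y = -12*1 = -12)
U = -60264121/13838550 (U = 10577*(-1/3850) - 40447*1/25161 = -1511/550 - 40447/25161 = -60264121/13838550 ≈ -4.3548)
O(P, F) = F*P
t = -1596 (t = 133*(-12) = -1596)
t/U = -1596/(-60264121/13838550) = -1596*(-13838550/60264121) = 22086325800/60264121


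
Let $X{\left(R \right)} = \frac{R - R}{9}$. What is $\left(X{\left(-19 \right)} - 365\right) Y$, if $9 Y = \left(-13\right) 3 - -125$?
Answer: $- \frac{31390}{9} \approx -3487.8$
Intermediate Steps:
$X{\left(R \right)} = 0$ ($X{\left(R \right)} = 0 \cdot \frac{1}{9} = 0$)
$Y = \frac{86}{9}$ ($Y = \frac{\left(-13\right) 3 - -125}{9} = \frac{-39 + 125}{9} = \frac{1}{9} \cdot 86 = \frac{86}{9} \approx 9.5556$)
$\left(X{\left(-19 \right)} - 365\right) Y = \left(0 - 365\right) \frac{86}{9} = \left(-365\right) \frac{86}{9} = - \frac{31390}{9}$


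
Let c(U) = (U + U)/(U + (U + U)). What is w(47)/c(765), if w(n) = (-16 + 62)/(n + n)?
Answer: 69/94 ≈ 0.73404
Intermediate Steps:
c(U) = ⅔ (c(U) = (2*U)/(U + 2*U) = (2*U)/((3*U)) = (2*U)*(1/(3*U)) = ⅔)
w(n) = 23/n (w(n) = 46/((2*n)) = 46*(1/(2*n)) = 23/n)
w(47)/c(765) = (23/47)/(⅔) = (23*(1/47))*(3/2) = (23/47)*(3/2) = 69/94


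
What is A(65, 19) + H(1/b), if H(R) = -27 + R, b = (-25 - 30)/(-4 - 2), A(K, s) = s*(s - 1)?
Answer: 17331/55 ≈ 315.11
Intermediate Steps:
A(K, s) = s*(-1 + s)
b = 55/6 (b = -55/(-6) = -55*(-1/6) = 55/6 ≈ 9.1667)
A(65, 19) + H(1/b) = 19*(-1 + 19) + (-27 + 1/(55/6)) = 19*18 + (-27 + 6/55) = 342 - 1479/55 = 17331/55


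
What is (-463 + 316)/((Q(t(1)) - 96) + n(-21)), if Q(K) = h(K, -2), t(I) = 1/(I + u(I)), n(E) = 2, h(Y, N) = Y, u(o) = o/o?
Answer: 294/187 ≈ 1.5722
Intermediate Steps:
u(o) = 1
t(I) = 1/(1 + I) (t(I) = 1/(I + 1) = 1/(1 + I))
Q(K) = K
(-463 + 316)/((Q(t(1)) - 96) + n(-21)) = (-463 + 316)/((1/(1 + 1) - 96) + 2) = -147/((1/2 - 96) + 2) = -147/(-191/2 + 2) = -147/(-187/2) = -147*(-2/187) = 294/187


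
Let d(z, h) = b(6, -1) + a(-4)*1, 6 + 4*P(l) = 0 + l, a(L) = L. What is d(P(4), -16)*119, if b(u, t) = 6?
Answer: 238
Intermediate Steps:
P(l) = -3/2 + l/4 (P(l) = -3/2 + (0 + l)/4 = -3/2 + l/4)
d(z, h) = 2 (d(z, h) = 6 - 4*1 = 6 - 4 = 2)
d(P(4), -16)*119 = 2*119 = 238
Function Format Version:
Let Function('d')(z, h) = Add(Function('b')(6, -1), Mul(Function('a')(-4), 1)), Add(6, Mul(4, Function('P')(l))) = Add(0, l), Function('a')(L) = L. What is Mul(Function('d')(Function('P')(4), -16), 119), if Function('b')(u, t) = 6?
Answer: 238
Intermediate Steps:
Function('P')(l) = Add(Rational(-3, 2), Mul(Rational(1, 4), l)) (Function('P')(l) = Add(Rational(-3, 2), Mul(Rational(1, 4), Add(0, l))) = Add(Rational(-3, 2), Mul(Rational(1, 4), l)))
Function('d')(z, h) = 2 (Function('d')(z, h) = Add(6, Mul(-4, 1)) = Add(6, -4) = 2)
Mul(Function('d')(Function('P')(4), -16), 119) = Mul(2, 119) = 238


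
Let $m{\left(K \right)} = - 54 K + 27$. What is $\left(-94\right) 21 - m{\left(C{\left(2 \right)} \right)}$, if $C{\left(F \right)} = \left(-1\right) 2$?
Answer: $-2109$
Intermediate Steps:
$C{\left(F \right)} = -2$
$m{\left(K \right)} = 27 - 54 K$
$\left(-94\right) 21 - m{\left(C{\left(2 \right)} \right)} = \left(-94\right) 21 - \left(27 - -108\right) = -1974 - \left(27 + 108\right) = -1974 - 135 = -2109$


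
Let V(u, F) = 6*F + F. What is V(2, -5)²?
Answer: 1225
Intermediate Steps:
V(u, F) = 7*F
V(2, -5)² = (7*(-5))² = (-35)² = 1225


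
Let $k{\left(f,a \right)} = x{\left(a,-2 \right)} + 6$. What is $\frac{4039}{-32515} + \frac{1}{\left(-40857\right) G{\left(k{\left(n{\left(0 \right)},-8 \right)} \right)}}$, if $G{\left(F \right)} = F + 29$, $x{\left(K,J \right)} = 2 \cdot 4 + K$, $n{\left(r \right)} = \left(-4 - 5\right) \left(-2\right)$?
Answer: $- \frac{165022352}{1328465355} \approx -0.12422$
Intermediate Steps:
$n{\left(r \right)} = 18$ ($n{\left(r \right)} = \left(-9\right) \left(-2\right) = 18$)
$x{\left(K,J \right)} = 8 + K$
$k{\left(f,a \right)} = 14 + a$ ($k{\left(f,a \right)} = \left(8 + a\right) + 6 = 14 + a$)
$G{\left(F \right)} = 29 + F$
$\frac{4039}{-32515} + \frac{1}{\left(-40857\right) G{\left(k{\left(n{\left(0 \right)},-8 \right)} \right)}} = \frac{4039}{-32515} + \frac{1}{\left(-40857\right) \left(29 + \left(14 - 8\right)\right)} = 4039 \left(- \frac{1}{32515}\right) - \frac{1}{40857 \left(29 + 6\right)} = - \frac{577}{4645} - \frac{1}{40857 \cdot 35} = - \frac{577}{4645} - \frac{1}{1429995} = - \frac{165022352}{1328465355}$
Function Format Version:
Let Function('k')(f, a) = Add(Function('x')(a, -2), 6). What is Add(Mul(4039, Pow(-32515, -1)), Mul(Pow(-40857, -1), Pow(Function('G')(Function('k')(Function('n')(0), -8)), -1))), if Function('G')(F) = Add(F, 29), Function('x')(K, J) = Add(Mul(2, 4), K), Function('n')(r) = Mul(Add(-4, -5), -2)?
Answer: Rational(-165022352, 1328465355) ≈ -0.12422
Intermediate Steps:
Function('n')(r) = 18 (Function('n')(r) = Mul(-9, -2) = 18)
Function('x')(K, J) = Add(8, K)
Function('k')(f, a) = Add(14, a) (Function('k')(f, a) = Add(Add(8, a), 6) = Add(14, a))
Function('G')(F) = Add(29, F)
Add(Mul(4039, Pow(-32515, -1)), Mul(Pow(-40857, -1), Pow(Function('G')(Function('k')(Function('n')(0), -8)), -1))) = Add(Mul(4039, Pow(-32515, -1)), Mul(Pow(-40857, -1), Pow(Add(29, Add(14, -8)), -1))) = Add(Mul(4039, Rational(-1, 32515)), Mul(Rational(-1, 40857), Pow(Add(29, 6), -1))) = Add(Rational(-577, 4645), Mul(Rational(-1, 40857), Pow(35, -1))) = Add(Rational(-577, 4645), Mul(Rational(-1, 40857), Rational(1, 35))) = Add(Rational(-577, 4645), Rational(-1, 1429995)) = Rational(-165022352, 1328465355)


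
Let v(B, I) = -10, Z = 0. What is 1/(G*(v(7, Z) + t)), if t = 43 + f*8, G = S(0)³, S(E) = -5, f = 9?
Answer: -1/13125 ≈ -7.6190e-5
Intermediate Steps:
G = -125 (G = (-5)³ = -125)
t = 115 (t = 43 + 9*8 = 43 + 72 = 115)
1/(G*(v(7, Z) + t)) = 1/(-125*(-10 + 115)) = 1/(-125*105) = 1/(-13125) = -1/13125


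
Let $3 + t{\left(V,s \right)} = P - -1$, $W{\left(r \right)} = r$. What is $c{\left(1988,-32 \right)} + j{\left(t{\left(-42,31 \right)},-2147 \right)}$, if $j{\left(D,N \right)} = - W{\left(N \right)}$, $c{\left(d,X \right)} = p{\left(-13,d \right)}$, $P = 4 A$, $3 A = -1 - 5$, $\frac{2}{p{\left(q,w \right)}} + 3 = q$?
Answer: $\frac{17175}{8} \approx 2146.9$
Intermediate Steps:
$p{\left(q,w \right)} = \frac{2}{-3 + q}$
$A = -2$ ($A = \frac{-1 - 5}{3} = \frac{1}{3} \left(-6\right) = -2$)
$P = -8$ ($P = 4 \left(-2\right) = -8$)
$c{\left(d,X \right)} = - \frac{1}{8}$ ($c{\left(d,X \right)} = \frac{2}{-3 - 13} = \frac{2}{-16} = 2 \left(- \frac{1}{16}\right) = - \frac{1}{8}$)
$t{\left(V,s \right)} = -10$ ($t{\left(V,s \right)} = -3 - 7 = -10$)
$j{\left(D,N \right)} = - N$
$c{\left(1988,-32 \right)} + j{\left(t{\left(-42,31 \right)},-2147 \right)} = - \frac{1}{8} - -2147 = - \frac{1}{8} + 2147 = \frac{17175}{8}$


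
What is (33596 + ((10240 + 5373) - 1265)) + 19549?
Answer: 67493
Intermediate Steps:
(33596 + ((10240 + 5373) - 1265)) + 19549 = (33596 + (15613 - 1265)) + 19549 = (33596 + 14348) + 19549 = 47944 + 19549 = 67493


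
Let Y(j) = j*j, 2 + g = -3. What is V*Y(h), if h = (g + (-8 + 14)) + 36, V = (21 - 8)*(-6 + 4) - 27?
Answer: -72557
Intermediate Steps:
g = -5 (g = -2 - 3 = -5)
V = -53 (V = 13*(-2) - 27 = -26 - 27 = -53)
h = 37 (h = (-5 + (-8 + 14)) + 36 = (-5 + 6) + 36 = 1 + 36 = 37)
Y(j) = j**2
V*Y(h) = -53*37**2 = -53*1369 = -72557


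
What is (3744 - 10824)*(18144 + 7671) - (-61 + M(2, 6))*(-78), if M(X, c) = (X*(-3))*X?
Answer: -182775894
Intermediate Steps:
M(X, c) = -3*X**2 (M(X, c) = (-3*X)*X = -3*X**2)
(3744 - 10824)*(18144 + 7671) - (-61 + M(2, 6))*(-78) = (3744 - 10824)*(18144 + 7671) - (-61 - 3*2**2)*(-78) = -7080*25815 - (-61 - 3*4)*(-78) = -182770200 - (-61 - 12)*(-78) = -182770200 - (-73)*(-78) = -182770200 - 1*5694 = -182770200 - 5694 = -182775894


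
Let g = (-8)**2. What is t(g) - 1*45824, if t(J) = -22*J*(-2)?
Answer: -43008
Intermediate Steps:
g = 64
t(J) = 44*J
t(g) - 1*45824 = 44*64 - 1*45824 = 2816 - 45824 = -43008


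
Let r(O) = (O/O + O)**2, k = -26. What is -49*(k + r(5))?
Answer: -490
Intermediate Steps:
r(O) = (1 + O)**2
-49*(k + r(5)) = -49*(-26 + (1 + 5)**2) = -49*(-26 + 6**2) = -49*(-26 + 36) = -49*10 = -490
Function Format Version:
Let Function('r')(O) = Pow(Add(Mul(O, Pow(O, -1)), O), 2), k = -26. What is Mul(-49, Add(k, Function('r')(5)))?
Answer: -490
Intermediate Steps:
Function('r')(O) = Pow(Add(1, O), 2)
Mul(-49, Add(k, Function('r')(5))) = Mul(-49, Add(-26, Pow(Add(1, 5), 2))) = Mul(-49, Add(-26, Pow(6, 2))) = Mul(-49, Add(-26, 36)) = Mul(-49, 10) = -490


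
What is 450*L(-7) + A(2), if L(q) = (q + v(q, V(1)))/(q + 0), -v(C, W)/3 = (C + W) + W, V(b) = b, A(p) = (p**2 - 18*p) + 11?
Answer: -3747/7 ≈ -535.29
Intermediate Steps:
A(p) = 11 + p**2 - 18*p
v(C, W) = -6*W - 3*C (v(C, W) = -3*((C + W) + W) = -3*(C + 2*W) = -6*W - 3*C)
L(q) = (-6 - 2*q)/q (L(q) = (q + (-6*1 - 3*q))/(q + 0) = (q + (-6 - 3*q))/q = (-6 - 2*q)/q)
450*L(-7) + A(2) = 450*(-2 - 6/(-7)) + (11 + 2**2 - 18*2) = 450*(-2 - 6*(-1/7)) + (11 + 4 - 36) = 450*(-2 + 6/7) - 21 = 450*(-8/7) - 21 = -3600/7 - 21 = -3747/7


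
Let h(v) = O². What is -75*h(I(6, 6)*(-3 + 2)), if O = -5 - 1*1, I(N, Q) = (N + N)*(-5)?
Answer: -2700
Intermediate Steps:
I(N, Q) = -10*N (I(N, Q) = (2*N)*(-5) = -10*N)
O = -6 (O = -5 - 1 = -6)
h(v) = 36 (h(v) = (-6)² = 36)
-75*h(I(6, 6)*(-3 + 2)) = -75*36 = -2700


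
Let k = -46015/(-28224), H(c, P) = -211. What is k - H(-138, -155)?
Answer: 6001279/28224 ≈ 212.63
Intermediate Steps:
k = 46015/28224 (k = -46015*(-1/28224) = 46015/28224 ≈ 1.6304)
k - H(-138, -155) = 46015/28224 - 1*(-211) = 46015/28224 + 211 = 6001279/28224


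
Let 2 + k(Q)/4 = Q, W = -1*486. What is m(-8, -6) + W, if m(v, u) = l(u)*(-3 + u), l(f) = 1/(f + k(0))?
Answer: -6795/14 ≈ -485.36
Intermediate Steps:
W = -486
k(Q) = -8 + 4*Q
l(f) = 1/(-8 + f) (l(f) = 1/(f + (-8 + 4*0)) = 1/(f + (-8 + 0)) = 1/(f - 8) = 1/(-8 + f))
m(v, u) = (-3 + u)/(-8 + u)
m(-8, -6) + W = (-3 - 6)/(-8 - 6) - 486 = -9/(-14) - 486 = -1/14*(-9) - 486 = 9/14 - 486 = -6795/14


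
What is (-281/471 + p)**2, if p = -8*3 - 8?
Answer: 235714609/221841 ≈ 1062.5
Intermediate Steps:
p = -32 (p = -24 - 8 = -32)
(-281/471 + p)**2 = (-281/471 - 32)**2 = (-15353/471)**2 = 235714609/221841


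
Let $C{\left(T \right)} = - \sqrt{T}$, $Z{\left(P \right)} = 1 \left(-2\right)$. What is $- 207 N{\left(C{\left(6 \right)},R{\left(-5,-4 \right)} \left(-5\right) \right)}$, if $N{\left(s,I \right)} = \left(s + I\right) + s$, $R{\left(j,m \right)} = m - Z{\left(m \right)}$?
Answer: $-2070 + 414 \sqrt{6} \approx -1055.9$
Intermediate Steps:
$Z{\left(P \right)} = -2$
$R{\left(j,m \right)} = 2 + m$ ($R{\left(j,m \right)} = m - -2 = m + 2 = 2 + m$)
$N{\left(s,I \right)} = I + 2 s$ ($N{\left(s,I \right)} = \left(I + s\right) + s = I + 2 s$)
$- 207 N{\left(C{\left(6 \right)},R{\left(-5,-4 \right)} \left(-5\right) \right)} = - 207 \left(\left(2 - 4\right) \left(-5\right) + 2 \left(- \sqrt{6}\right)\right) = - 207 \left(\left(-2\right) \left(-5\right) - 2 \sqrt{6}\right) = - 207 \left(10 - 2 \sqrt{6}\right) = -2070 + 414 \sqrt{6}$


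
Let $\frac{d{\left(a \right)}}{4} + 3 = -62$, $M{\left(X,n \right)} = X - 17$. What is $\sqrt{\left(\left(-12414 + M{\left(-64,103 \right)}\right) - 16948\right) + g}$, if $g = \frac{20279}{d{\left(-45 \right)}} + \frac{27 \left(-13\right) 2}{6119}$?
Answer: $\frac{i \sqrt{18680147750340635}}{795470} \approx 171.82 i$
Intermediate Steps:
$M{\left(X,n \right)} = -17 + X$
$d{\left(a \right)} = -260$ ($d{\left(a \right)} = -12 + 4 \left(-62\right) = -12 - 248 = -260$)
$g = - \frac{124269721}{1590940}$ ($g = \frac{20279}{-260} + \frac{27 \left(-13\right) 2}{6119} = 20279 \left(- \frac{1}{260}\right) + \left(-351\right) 2 \cdot \frac{1}{6119} = - \frac{20279}{260} - \frac{702}{6119} = - \frac{124269721}{1590940} \approx -78.111$)
$\sqrt{\left(\left(-12414 + M{\left(-64,103 \right)}\right) - 16948\right) + g} = \sqrt{\left(\left(-12414 - 81\right) - 16948\right) - \frac{124269721}{1590940}} = \sqrt{\left(-12495 - 16948\right) - \frac{124269721}{1590940}} = \sqrt{-29443 - \frac{124269721}{1590940}} = \sqrt{- \frac{46966316141}{1590940}} = \frac{i \sqrt{18680147750340635}}{795470}$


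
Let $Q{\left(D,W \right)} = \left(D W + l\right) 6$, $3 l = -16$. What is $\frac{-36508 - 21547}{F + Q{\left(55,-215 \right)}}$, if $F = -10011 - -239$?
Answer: $\frac{58055}{80754} \approx 0.71891$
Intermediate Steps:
$l = - \frac{16}{3}$ ($l = \frac{1}{3} \left(-16\right) = - \frac{16}{3} \approx -5.3333$)
$Q{\left(D,W \right)} = -32 + 6 D W$ ($Q{\left(D,W \right)} = \left(D W - \frac{16}{3}\right) 6 = \left(- \frac{16}{3} + D W\right) 6 = -32 + 6 D W$)
$F = -9772$ ($F = -10011 + 239 = -9772$)
$\frac{-36508 - 21547}{F + Q{\left(55,-215 \right)}} = \frac{-36508 - 21547}{-9772 + \left(-32 + 6 \cdot 55 \left(-215\right)\right)} = - \frac{58055}{-9772 - 70982} = - \frac{58055}{-80754} = \left(-58055\right) \left(- \frac{1}{80754}\right) = \frac{58055}{80754}$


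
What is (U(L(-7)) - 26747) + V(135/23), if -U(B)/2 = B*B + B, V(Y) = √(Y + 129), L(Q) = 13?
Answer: -27111 + √71346/23 ≈ -27099.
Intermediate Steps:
V(Y) = √(129 + Y)
U(B) = -2*B - 2*B² (U(B) = -2*(B*B + B) = -2*(B² + B) = -2*(B + B²) = -2*B - 2*B²)
(U(L(-7)) - 26747) + V(135/23) = (-2*13*(1 + 13) - 26747) + √(129 + 135/23) = (-2*13*14 - 26747) + √(129 + 135*(1/23)) = (-364 - 26747) + √(129 + 135/23) = -27111 + √(3102/23) = -27111 + √71346/23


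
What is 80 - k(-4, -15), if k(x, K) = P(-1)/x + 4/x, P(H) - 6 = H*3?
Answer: 327/4 ≈ 81.750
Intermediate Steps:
P(H) = 6 + 3*H (P(H) = 6 + H*3 = 6 + 3*H)
k(x, K) = 7/x (k(x, K) = (6 + 3*(-1))/x + 4/x = (6 - 3)/x + 4/x = 3/x + 4/x = 7/x)
80 - k(-4, -15) = 80 - 7/(-4) = 80 - 7*(-1)/4 = 80 - 1*(-7/4) = 80 + 7/4 = 327/4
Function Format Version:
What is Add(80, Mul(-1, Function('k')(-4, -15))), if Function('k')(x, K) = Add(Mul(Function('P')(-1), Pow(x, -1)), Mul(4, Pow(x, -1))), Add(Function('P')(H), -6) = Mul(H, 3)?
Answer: Rational(327, 4) ≈ 81.750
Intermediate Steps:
Function('P')(H) = Add(6, Mul(3, H)) (Function('P')(H) = Add(6, Mul(H, 3)) = Add(6, Mul(3, H)))
Function('k')(x, K) = Mul(7, Pow(x, -1)) (Function('k')(x, K) = Add(Mul(Add(6, Mul(3, -1)), Pow(x, -1)), Mul(4, Pow(x, -1))) = Add(Mul(Add(6, -3), Pow(x, -1)), Mul(4, Pow(x, -1))) = Add(Mul(3, Pow(x, -1)), Mul(4, Pow(x, -1))) = Mul(7, Pow(x, -1)))
Add(80, Mul(-1, Function('k')(-4, -15))) = Add(80, Mul(-1, Mul(7, Pow(-4, -1)))) = Add(80, Mul(-1, Mul(7, Rational(-1, 4)))) = Add(80, Mul(-1, Rational(-7, 4))) = Add(80, Rational(7, 4)) = Rational(327, 4)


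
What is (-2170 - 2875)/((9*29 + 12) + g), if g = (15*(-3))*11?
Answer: 5045/222 ≈ 22.725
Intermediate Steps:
g = -495 (g = -45*11 = -495)
(-2170 - 2875)/((9*29 + 12) + g) = (-2170 - 2875)/((9*29 + 12) - 495) = -5045/((261 + 12) - 495) = -5045/(273 - 495) = -5045/(-222) = -5045*(-1/222) = 5045/222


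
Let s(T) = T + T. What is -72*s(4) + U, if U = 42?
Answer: -534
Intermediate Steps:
s(T) = 2*T
-72*s(4) + U = -144*4 + 42 = -72*8 + 42 = -576 + 42 = -534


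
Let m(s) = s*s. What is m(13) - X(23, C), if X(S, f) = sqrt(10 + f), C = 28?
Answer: 169 - sqrt(38) ≈ 162.84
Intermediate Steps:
m(s) = s**2
m(13) - X(23, C) = 13**2 - sqrt(10 + 28) = 169 - sqrt(38)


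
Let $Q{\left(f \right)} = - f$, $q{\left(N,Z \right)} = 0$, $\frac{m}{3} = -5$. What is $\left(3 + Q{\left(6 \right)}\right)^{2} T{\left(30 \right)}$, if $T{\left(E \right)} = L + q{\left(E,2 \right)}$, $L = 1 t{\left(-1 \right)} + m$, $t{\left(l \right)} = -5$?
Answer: $-180$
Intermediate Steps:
$m = -15$ ($m = 3 \left(-5\right) = -15$)
$L = -20$ ($L = 1 \left(-5\right) - 15 = -5 - 15 = -20$)
$T{\left(E \right)} = -20$ ($T{\left(E \right)} = -20 + 0 = -20$)
$\left(3 + Q{\left(6 \right)}\right)^{2} T{\left(30 \right)} = \left(3 - 6\right)^{2} \left(-20\right) = \left(-3\right)^{2} \left(-20\right) = 9 \left(-20\right) = -180$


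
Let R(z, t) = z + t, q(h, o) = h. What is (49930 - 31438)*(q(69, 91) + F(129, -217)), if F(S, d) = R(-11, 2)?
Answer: 1109520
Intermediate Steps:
R(z, t) = t + z
F(S, d) = -9 (F(S, d) = 2 - 11 = -9)
(49930 - 31438)*(q(69, 91) + F(129, -217)) = (49930 - 31438)*(69 - 9) = 18492*60 = 1109520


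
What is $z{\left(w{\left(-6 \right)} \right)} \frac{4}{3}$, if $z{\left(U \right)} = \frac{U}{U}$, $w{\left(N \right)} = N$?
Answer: $\frac{4}{3} \approx 1.3333$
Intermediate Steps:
$z{\left(U \right)} = 1$
$z{\left(w{\left(-6 \right)} \right)} \frac{4}{3} = 1 \cdot \frac{4}{3} = \frac{4}{3}$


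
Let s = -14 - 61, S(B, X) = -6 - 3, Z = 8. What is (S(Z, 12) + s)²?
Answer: 7056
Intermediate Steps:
S(B, X) = -9
s = -75
(S(Z, 12) + s)² = (-9 - 75)² = (-84)² = 7056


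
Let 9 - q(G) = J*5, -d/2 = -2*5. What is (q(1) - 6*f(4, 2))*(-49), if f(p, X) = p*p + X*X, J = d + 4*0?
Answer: 10339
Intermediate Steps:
d = 20 (d = -(-4)*5 = -2*(-10) = 20)
J = 20 (J = 20 + 4*0 = 20 + 0 = 20)
f(p, X) = X² + p² (f(p, X) = p² + X² = X² + p²)
q(G) = -91 (q(G) = 9 - 20*5 = 9 - 1*100 = 9 - 100 = -91)
(q(1) - 6*f(4, 2))*(-49) = (-91 - 6*(2² + 4²))*(-49) = (-91 - 6*(4 + 16))*(-49) = (-91 - 6*20)*(-49) = (-91 - 120)*(-49) = -211*(-49) = 10339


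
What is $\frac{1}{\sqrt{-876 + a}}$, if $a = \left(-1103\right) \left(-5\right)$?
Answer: $\frac{\sqrt{4639}}{4639} \approx 0.014682$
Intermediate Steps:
$a = 5515$
$\frac{1}{\sqrt{-876 + a}} = \frac{1}{\sqrt{-876 + 5515}} = \frac{1}{\sqrt{4639}} = \frac{\sqrt{4639}}{4639}$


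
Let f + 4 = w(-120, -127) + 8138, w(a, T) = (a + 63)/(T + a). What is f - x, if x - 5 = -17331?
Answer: 330983/13 ≈ 25460.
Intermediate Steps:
w(a, T) = (63 + a)/(T + a)
x = -17326 (x = 5 - 17331 = -17326)
f = 105745/13 (f = -4 + ((63 - 120)/(-127 - 120) + 8138) = -4 + (-57/(-247) + 8138) = -4 + (-1/247*(-57) + 8138) = -4 + (3/13 + 8138) = -4 + 105797/13 = 105745/13 ≈ 8134.2)
f - x = 105745/13 - 1*(-17326) = 105745/13 + 17326 = 330983/13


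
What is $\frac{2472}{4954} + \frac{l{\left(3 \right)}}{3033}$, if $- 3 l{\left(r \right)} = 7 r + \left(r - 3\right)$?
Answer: $\frac{3731449}{7512741} \approx 0.49668$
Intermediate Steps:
$l{\left(r \right)} = 1 - \frac{8 r}{3}$ ($l{\left(r \right)} = - \frac{7 r + \left(r - 3\right)}{3} = - \frac{7 r + \left(-3 + r\right)}{3} = - \frac{-3 + 8 r}{3} = 1 - \frac{8 r}{3}$)
$\frac{2472}{4954} + \frac{l{\left(3 \right)}}{3033} = \frac{2472}{4954} + \frac{1 - 8}{3033} = 2472 \cdot \frac{1}{4954} + \left(1 - 8\right) \frac{1}{3033} = \frac{1236}{2477} - \frac{7}{3033} = \frac{3731449}{7512741}$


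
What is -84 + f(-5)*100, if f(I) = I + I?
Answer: -1084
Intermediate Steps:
f(I) = 2*I
-84 + f(-5)*100 = -84 + (2*(-5))*100 = -84 - 10*100 = -84 - 1000 = -1084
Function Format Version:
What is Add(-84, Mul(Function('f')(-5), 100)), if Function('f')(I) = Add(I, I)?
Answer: -1084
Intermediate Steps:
Function('f')(I) = Mul(2, I)
Add(-84, Mul(Function('f')(-5), 100)) = Add(-84, Mul(Mul(2, -5), 100)) = Add(-84, Mul(-10, 100)) = Add(-84, -1000) = -1084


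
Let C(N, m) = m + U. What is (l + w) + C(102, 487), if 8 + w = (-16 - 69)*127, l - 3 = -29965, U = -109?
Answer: -40387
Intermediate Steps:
l = -29962 (l = 3 - 29965 = -29962)
w = -10803 (w = -8 + (-16 - 69)*127 = -8 - 85*127 = -8 - 10795 = -10803)
C(N, m) = -109 + m (C(N, m) = m - 109 = -109 + m)
(l + w) + C(102, 487) = (-29962 - 10803) + (-109 + 487) = -40765 + 378 = -40387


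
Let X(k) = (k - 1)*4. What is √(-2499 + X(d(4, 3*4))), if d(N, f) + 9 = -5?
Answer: I*√2559 ≈ 50.587*I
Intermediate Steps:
d(N, f) = -14 (d(N, f) = -9 - 5 = -14)
X(k) = -4 + 4*k (X(k) = (-1 + k)*4 = -4 + 4*k)
√(-2499 + X(d(4, 3*4))) = √(-2499 + (-4 + 4*(-14))) = √(-2499 + (-4 - 56)) = √(-2499 - 60) = √(-2559) = I*√2559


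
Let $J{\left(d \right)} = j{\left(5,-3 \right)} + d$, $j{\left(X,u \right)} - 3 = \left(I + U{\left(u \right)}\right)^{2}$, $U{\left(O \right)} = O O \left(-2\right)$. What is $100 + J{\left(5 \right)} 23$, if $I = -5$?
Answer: $12451$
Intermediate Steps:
$U{\left(O \right)} = - 2 O^{2}$ ($U{\left(O \right)} = O^{2} \left(-2\right) = - 2 O^{2}$)
$j{\left(X,u \right)} = 3 + \left(-5 - 2 u^{2}\right)^{2}$
$J{\left(d \right)} = 532 + d$ ($J{\left(d \right)} = \left(3 + \left(5 + 2 \left(-3\right)^{2}\right)^{2}\right) + d = \left(3 + \left(5 + 2 \cdot 9\right)^{2}\right) + d = \left(3 + \left(5 + 18\right)^{2}\right) + d = \left(3 + 23^{2}\right) + d = \left(3 + 529\right) + d = 532 + d$)
$100 + J{\left(5 \right)} 23 = 100 + \left(532 + 5\right) 23 = 100 + 537 \cdot 23 = 100 + 12351 = 12451$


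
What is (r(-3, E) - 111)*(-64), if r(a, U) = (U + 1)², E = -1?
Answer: 7104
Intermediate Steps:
r(a, U) = (1 + U)²
(r(-3, E) - 111)*(-64) = ((1 - 1)² - 111)*(-64) = (0² - 111)*(-64) = (0 - 111)*(-64) = -111*(-64) = 7104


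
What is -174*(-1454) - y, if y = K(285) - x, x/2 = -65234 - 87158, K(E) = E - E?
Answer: -51788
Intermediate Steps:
K(E) = 0
x = -304784 (x = 2*(-65234 - 87158) = 2*(-152392) = -304784)
y = 304784 (y = 0 - 1*(-304784) = 0 + 304784 = 304784)
-174*(-1454) - y = -174*(-1454) - 1*304784 = 252996 - 304784 = -51788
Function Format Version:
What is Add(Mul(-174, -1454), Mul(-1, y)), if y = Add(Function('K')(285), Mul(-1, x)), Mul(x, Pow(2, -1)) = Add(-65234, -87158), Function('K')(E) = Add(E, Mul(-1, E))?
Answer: -51788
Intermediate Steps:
Function('K')(E) = 0
x = -304784 (x = Mul(2, Add(-65234, -87158)) = Mul(2, -152392) = -304784)
y = 304784 (y = Add(0, Mul(-1, -304784)) = Add(0, 304784) = 304784)
Add(Mul(-174, -1454), Mul(-1, y)) = Add(Mul(-174, -1454), Mul(-1, 304784)) = Add(252996, -304784) = -51788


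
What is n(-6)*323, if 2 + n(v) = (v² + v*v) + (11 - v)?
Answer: 28101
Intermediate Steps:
n(v) = 9 - v + 2*v² (n(v) = -2 + ((v² + v*v) + (11 - v)) = -2 + ((v² + v²) + (11 - v)) = -2 + (2*v² + (11 - v)) = -2 + (11 - v + 2*v²) = 9 - v + 2*v²)
n(-6)*323 = (9 - 1*(-6) + 2*(-6)²)*323 = (9 + 6 + 2*36)*323 = (9 + 6 + 72)*323 = 87*323 = 28101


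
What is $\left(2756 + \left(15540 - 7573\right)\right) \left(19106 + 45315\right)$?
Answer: $690786383$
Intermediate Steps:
$\left(2756 + \left(15540 - 7573\right)\right) \left(19106 + 45315\right) = \left(2756 + 7967\right) 64421 = 10723 \cdot 64421 = 690786383$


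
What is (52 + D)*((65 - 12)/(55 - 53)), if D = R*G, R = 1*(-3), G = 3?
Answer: 2279/2 ≈ 1139.5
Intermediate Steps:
R = -3
D = -9 (D = -3*3 = -9)
(52 + D)*((65 - 12)/(55 - 53)) = (52 - 9)*((65 - 12)/(55 - 53)) = 43*(53/2) = 2279/2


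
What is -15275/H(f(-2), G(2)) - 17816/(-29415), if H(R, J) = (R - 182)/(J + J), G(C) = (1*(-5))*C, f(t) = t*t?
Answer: -4491555626/2617935 ≈ -1715.7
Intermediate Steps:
f(t) = t**2
G(C) = -5*C
H(R, J) = (-182 + R)/(2*J) (H(R, J) = (-182 + R)/((2*J)) = (-182 + R)*(1/(2*J)) = (-182 + R)/(2*J))
-15275/H(f(-2), G(2)) - 17816/(-29415) = -15275*(-20/(-182 + (-2)**2)) - 17816/(-29415) = -15275*(-20/(-182 + 4)) - 17816*(-1/29415) = -15275/((1/2)*(-1/10)*(-178)) + 17816/29415 = -15275/89/10 + 17816/29415 = -15275*10/89 + 17816/29415 = -152750/89 + 17816/29415 = -4491555626/2617935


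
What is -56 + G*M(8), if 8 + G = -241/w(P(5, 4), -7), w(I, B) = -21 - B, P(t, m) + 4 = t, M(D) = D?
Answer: 124/7 ≈ 17.714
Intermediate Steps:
P(t, m) = -4 + t
G = 129/14 (G = -8 - 241/(-21 - 1*(-7)) = -8 - 241/(-21 + 7) = -8 - 241/(-14) = -8 - 241*(-1/14) = -8 + 241/14 = 129/14 ≈ 9.2143)
-56 + G*M(8) = -56 + (129/14)*8 = -56 + 516/7 = 124/7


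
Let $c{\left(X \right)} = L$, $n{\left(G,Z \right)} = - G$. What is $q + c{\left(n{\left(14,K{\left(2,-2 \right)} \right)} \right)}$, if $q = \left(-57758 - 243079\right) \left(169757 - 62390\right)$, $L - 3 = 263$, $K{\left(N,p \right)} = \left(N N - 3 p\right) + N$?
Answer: $-32299965913$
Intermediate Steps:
$K{\left(N,p \right)} = N + N^{2} - 3 p$ ($K{\left(N,p \right)} = \left(N^{2} - 3 p\right) + N = N + N^{2} - 3 p$)
$L = 266$ ($L = 3 + 263 = 266$)
$c{\left(X \right)} = 266$
$q = -32299966179$ ($q = \left(-300837\right) 107367 = -32299966179$)
$q + c{\left(n{\left(14,K{\left(2,-2 \right)} \right)} \right)} = -32299966179 + 266 = -32299965913$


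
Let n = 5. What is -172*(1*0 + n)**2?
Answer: -4300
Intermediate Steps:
-172*(1*0 + n)**2 = -172*(1*0 + 5)**2 = -172*(0 + 5)**2 = -172*5**2 = -172*25 = -4300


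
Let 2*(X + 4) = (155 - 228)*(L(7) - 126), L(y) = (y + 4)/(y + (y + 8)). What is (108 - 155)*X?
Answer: -860429/4 ≈ -2.1511e+5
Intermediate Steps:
L(y) = (4 + y)/(8 + 2*y) (L(y) = (4 + y)/(y + (8 + y)) = (4 + y)/(8 + 2*y))
X = 18307/4 (X = -4 + ((155 - 228)*(½ - 126))/2 = -4 + (-73*(-251/2))/2 = -4 + (½)*(18323/2) = -4 + 18323/4 = 18307/4 ≈ 4576.8)
(108 - 155)*X = (108 - 155)*(18307/4) = -47*18307/4 = -860429/4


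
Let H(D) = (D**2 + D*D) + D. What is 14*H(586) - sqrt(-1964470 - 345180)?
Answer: 9623292 - 5*I*sqrt(92386) ≈ 9.6233e+6 - 1519.8*I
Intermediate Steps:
H(D) = D + 2*D**2 (H(D) = (D**2 + D**2) + D = 2*D**2 + D = D + 2*D**2)
14*H(586) - sqrt(-1964470 - 345180) = 14*(586*(1 + 2*586)) - sqrt(-1964470 - 345180) = 14*(586*(1 + 1172)) - sqrt(-2309650) = 14*(586*1173) - 5*I*sqrt(92386) = 14*687378 - 5*I*sqrt(92386) = 9623292 - 5*I*sqrt(92386)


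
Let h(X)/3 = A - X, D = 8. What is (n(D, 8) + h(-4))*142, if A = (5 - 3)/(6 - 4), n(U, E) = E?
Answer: 3266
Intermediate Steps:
A = 1 (A = 2/2 = 2*(½) = 1)
h(X) = 3 - 3*X (h(X) = 3*(1 - X) = 3 - 3*X)
(n(D, 8) + h(-4))*142 = (8 + (3 - 3*(-4)))*142 = (8 + (3 + 12))*142 = (8 + 15)*142 = 23*142 = 3266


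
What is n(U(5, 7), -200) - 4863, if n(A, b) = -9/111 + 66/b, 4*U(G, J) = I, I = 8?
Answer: -17994621/3700 ≈ -4863.4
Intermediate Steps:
U(G, J) = 2 (U(G, J) = (1/4)*8 = 2)
n(A, b) = -3/37 + 66/b (n(A, b) = -9*1/111 + 66/b = -3/37 + 66/b)
n(U(5, 7), -200) - 4863 = (-3/37 + 66/(-200)) - 4863 = (-3/37 + 66*(-1/200)) - 4863 = (-3/37 - 33/100) - 4863 = -1521/3700 - 4863 = -17994621/3700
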